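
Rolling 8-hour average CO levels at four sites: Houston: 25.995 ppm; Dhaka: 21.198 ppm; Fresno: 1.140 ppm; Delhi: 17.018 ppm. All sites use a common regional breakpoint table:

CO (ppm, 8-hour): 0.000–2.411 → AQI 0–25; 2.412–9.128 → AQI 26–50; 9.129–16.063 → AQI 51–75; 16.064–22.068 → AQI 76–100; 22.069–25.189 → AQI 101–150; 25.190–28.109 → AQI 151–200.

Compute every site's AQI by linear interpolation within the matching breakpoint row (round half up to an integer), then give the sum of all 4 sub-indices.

Houston: 25.995 lies in 25.190–28.109, so I_lo=151, I_hi=200, C_lo=25.190, C_hi=28.109.
(200−151)/(28.109−25.190) × (25.995−25.190) + 151 = 49/2.919 × 0.805 + 151 ≈ 164.51 → 165.
Dhaka: row 16.064–22.068 (AQI 76–100). (100−76)·(21.198−16.064)/(22.068−16.064) + 76 = 24·5.134/6.004 + 76 ≈ 96.52 → 97.
Fresno 1.140: bracket 0.000–2.411 → index 0–25; slope 25/2.411, offset 1.140.
AQI = 0 + 25/2.411·1.140 ≈ 11.82 ⇒ 12.
Delhi: 17.018 lies in 16.064–22.068, so I_lo=76, I_hi=100, C_lo=16.064, C_hi=22.068.
(100−76)/(22.068−16.064) × (17.018−16.064) + 76 = 24/6.004 × 0.954 + 76 ≈ 79.81 → 80.
AQIs: Houston=165, Dhaka=97, Fresno=12, Delhi=80. Sum = 165 + 97 + 12 + 80 = 354.

354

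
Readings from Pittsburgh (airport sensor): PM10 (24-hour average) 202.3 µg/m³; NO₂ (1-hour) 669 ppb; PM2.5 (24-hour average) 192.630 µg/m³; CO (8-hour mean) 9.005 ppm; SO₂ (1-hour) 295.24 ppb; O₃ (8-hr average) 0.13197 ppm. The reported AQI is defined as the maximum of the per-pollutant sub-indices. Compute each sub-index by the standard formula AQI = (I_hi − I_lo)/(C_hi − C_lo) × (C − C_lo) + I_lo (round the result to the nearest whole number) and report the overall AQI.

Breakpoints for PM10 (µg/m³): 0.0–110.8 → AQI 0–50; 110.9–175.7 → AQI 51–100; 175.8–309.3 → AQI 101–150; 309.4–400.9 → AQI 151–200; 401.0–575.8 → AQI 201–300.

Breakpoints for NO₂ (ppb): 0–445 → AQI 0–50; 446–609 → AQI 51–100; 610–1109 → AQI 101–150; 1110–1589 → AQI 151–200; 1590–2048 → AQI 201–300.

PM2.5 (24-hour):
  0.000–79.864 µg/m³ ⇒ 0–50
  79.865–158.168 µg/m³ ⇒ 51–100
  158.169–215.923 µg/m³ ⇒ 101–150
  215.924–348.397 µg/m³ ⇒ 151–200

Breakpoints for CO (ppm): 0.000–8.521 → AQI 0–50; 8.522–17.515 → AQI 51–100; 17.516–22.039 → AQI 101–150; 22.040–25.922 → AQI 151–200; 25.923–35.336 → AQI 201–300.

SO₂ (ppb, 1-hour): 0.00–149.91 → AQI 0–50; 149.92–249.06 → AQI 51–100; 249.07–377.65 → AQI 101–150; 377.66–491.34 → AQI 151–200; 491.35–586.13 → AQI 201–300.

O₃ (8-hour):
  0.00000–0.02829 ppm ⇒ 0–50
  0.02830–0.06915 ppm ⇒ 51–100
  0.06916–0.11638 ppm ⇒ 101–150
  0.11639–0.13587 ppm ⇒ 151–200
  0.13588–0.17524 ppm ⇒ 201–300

190

PM10: 202.3 lies in 175.8–309.3, so I_lo=101, I_hi=150, C_lo=175.8, C_hi=309.3.
(150−101)/(309.3−175.8) × (202.3−175.8) + 101 = 49/133.5 × 26.5 + 101 ≈ 110.73 → 111.
NO₂ 669: bracket 610–1109 → index 101–150; slope 49/499, offset 59.
AQI = 101 + 49/499·59 ≈ 106.79 ⇒ 107.
PM2.5: row 158.169–215.923 (AQI 101–150). (150−101)·(192.630−158.169)/(215.923−158.169) + 101 = 49·34.461/57.754 + 101 ≈ 130.24 → 130.
CO: 9.005 ∈ [8.522, 17.515] ↔ index [51, 100].
51 + (9.005−8.522)·(100−51)/(17.515−8.522) = 51 + 0.483·49/8.993 ≈ 53.63, so AQI = 54.
SO₂: 295.24 lies in 249.07–377.65, so I_lo=101, I_hi=150, C_lo=249.07, C_hi=377.65.
(150−101)/(377.65−249.07) × (295.24−249.07) + 101 = 49/128.58 × 46.17 + 101 ≈ 118.59 → 119.
O₃: 0.13197 ∈ [0.11639, 0.13587] ↔ index [151, 200].
151 + (0.13197−0.11639)·(200−151)/(0.13587−0.11639) = 151 + 0.01558·49/0.01948 ≈ 190.19, so AQI = 190.
Sub-indices: PM10→111, NO₂→107, PM2.5→130, CO→54, SO₂→119, O₃→190. Overall AQI = max = 190; dominant pollutant is O₃.
AQI 190: Unhealthy.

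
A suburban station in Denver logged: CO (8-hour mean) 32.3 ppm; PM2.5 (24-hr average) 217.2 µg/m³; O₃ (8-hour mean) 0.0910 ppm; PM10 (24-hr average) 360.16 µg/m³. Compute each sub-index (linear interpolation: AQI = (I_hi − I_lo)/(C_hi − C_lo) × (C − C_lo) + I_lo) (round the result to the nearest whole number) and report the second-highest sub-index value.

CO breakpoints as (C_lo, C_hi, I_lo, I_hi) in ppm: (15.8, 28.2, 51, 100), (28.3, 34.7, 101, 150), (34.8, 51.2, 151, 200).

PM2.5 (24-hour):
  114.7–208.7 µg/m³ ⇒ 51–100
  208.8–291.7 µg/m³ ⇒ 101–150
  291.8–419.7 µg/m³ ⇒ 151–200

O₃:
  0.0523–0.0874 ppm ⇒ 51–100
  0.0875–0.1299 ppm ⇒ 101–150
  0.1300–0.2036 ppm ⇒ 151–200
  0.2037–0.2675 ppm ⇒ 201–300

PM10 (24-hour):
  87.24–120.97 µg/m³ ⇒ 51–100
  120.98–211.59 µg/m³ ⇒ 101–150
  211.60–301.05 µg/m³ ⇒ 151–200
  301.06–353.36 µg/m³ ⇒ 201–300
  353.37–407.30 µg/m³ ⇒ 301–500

CO 32.3: bracket 28.3–34.7 → index 101–150; slope 49/6.4, offset 4.0.
AQI = 101 + 49/6.4·4.0 ≈ 131.63 ⇒ 132.
PM2.5: 217.2 lies in 208.8–291.7, so I_lo=101, I_hi=150, C_lo=208.8, C_hi=291.7.
(150−101)/(291.7−208.8) × (217.2−208.8) + 101 = 49/82.9 × 8.4 + 101 ≈ 105.97 → 106.
O₃: 0.0910 ∈ [0.0875, 0.1299] ↔ index [101, 150].
101 + (0.0910−0.0875)·(150−101)/(0.1299−0.0875) = 101 + 0.0035·49/0.0424 ≈ 105.04, so AQI = 105.
PM10: 360.16 ∈ [353.37, 407.30] ↔ index [301, 500].
301 + (360.16−353.37)·(500−301)/(407.30−353.37) = 301 + 6.79·199/53.93 ≈ 326.05, so AQI = 326.
Sub-indices: CO→132, PM2.5→106, O₃→105, PM10→326. Ranked high→low: 326, 132, 106, 105. Second-highest sub-index = 132.

132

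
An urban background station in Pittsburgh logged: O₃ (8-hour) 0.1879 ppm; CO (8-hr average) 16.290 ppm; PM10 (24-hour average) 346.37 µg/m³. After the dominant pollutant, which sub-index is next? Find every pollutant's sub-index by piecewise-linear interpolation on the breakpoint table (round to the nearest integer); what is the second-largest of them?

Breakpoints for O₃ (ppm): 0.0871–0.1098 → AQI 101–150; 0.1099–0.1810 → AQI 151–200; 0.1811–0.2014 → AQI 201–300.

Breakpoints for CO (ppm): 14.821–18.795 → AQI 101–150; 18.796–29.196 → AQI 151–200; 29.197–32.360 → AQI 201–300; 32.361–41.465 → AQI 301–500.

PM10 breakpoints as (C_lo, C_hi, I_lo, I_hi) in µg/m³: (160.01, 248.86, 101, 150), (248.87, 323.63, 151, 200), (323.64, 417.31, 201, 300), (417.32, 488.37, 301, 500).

225

O₃: row 0.1811–0.2014 (AQI 201–300). (300−201)·(0.1879−0.1811)/(0.2014−0.1811) + 201 = 99·0.0068/0.0203 + 201 ≈ 234.16 → 234.
CO: 16.290 ∈ [14.821, 18.795] ↔ index [101, 150].
101 + (16.290−14.821)·(150−101)/(18.795−14.821) = 101 + 1.469·49/3.974 ≈ 119.11, so AQI = 119.
PM10 346.37: bracket 323.64–417.31 → index 201–300; slope 99/93.67, offset 22.73.
AQI = 201 + 99/93.67·22.73 ≈ 225.02 ⇒ 225.
Sub-indices: O₃→234, CO→119, PM10→225. Ranked high→low: 234, 225, 119. Second-highest sub-index = 225.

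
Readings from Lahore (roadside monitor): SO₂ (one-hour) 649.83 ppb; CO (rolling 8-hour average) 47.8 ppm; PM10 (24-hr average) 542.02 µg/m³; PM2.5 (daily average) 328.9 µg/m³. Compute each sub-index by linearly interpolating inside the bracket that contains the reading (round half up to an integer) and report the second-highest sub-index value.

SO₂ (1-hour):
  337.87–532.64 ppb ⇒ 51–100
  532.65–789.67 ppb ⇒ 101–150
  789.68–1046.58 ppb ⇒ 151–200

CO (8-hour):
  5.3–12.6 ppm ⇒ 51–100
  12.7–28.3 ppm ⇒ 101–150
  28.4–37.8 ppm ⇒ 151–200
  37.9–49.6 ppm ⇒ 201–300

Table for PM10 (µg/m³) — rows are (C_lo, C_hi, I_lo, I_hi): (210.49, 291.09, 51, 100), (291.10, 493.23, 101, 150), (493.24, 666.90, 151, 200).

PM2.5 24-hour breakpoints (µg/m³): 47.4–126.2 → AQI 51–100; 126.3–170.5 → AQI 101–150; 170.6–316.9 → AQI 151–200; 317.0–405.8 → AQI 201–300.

214

SO₂: 649.83 ∈ [532.65, 789.67] ↔ index [101, 150].
101 + (649.83−532.65)·(150−101)/(789.67−532.65) = 101 + 117.18·49/257.02 ≈ 123.34, so AQI = 123.
CO 47.8: bracket 37.9–49.6 → index 201–300; slope 99/11.7, offset 9.9.
AQI = 201 + 99/11.7·9.9 ≈ 284.77 ⇒ 285.
PM10: 542.02 ∈ [493.24, 666.90] ↔ index [151, 200].
151 + (542.02−493.24)·(200−151)/(666.90−493.24) = 151 + 48.78·49/173.66 ≈ 164.76, so AQI = 165.
PM2.5 328.9: bracket 317.0–405.8 → index 201–300; slope 99/88.8, offset 11.9.
AQI = 201 + 99/88.8·11.9 ≈ 214.27 ⇒ 214.
Sub-indices: SO₂→123, CO→285, PM10→165, PM2.5→214. Ranked high→low: 285, 214, 165, 123. Second-highest sub-index = 214.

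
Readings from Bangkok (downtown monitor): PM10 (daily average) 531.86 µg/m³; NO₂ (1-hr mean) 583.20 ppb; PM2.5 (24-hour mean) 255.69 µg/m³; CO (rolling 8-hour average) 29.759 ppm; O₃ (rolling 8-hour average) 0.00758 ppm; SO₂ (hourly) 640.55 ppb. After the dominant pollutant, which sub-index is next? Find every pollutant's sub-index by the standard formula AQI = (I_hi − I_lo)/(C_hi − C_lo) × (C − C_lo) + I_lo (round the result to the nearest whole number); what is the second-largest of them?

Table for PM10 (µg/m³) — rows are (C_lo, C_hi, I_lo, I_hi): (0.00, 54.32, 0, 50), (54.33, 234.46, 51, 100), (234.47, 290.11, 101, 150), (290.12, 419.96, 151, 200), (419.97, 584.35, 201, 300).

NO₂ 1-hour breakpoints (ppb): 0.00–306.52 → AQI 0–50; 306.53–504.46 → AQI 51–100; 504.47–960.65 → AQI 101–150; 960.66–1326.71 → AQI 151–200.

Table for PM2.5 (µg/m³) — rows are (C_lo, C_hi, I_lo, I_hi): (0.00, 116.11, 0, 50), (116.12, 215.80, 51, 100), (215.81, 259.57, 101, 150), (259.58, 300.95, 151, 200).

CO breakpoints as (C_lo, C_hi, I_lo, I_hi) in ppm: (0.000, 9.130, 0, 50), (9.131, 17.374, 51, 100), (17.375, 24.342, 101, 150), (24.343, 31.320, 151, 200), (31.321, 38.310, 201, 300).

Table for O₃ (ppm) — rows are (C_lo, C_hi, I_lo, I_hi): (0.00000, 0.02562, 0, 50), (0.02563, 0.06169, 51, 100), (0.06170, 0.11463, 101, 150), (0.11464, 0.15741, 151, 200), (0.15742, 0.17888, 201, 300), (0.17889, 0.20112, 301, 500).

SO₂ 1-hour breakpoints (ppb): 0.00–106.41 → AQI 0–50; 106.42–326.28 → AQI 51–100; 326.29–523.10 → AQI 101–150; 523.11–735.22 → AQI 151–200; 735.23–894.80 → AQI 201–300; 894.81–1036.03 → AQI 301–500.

PM10: row 419.97–584.35 (AQI 201–300). (300−201)·(531.86−419.97)/(584.35−419.97) + 201 = 99·111.89/164.38 + 201 ≈ 268.39 → 268.
NO₂: 583.20 lies in 504.47–960.65, so I_lo=101, I_hi=150, C_lo=504.47, C_hi=960.65.
(150−101)/(960.65−504.47) × (583.20−504.47) + 101 = 49/456.18 × 78.73 + 101 ≈ 109.46 → 109.
PM2.5: 255.69 lies in 215.81–259.57, so I_lo=101, I_hi=150, C_lo=215.81, C_hi=259.57.
(150−101)/(259.57−215.81) × (255.69−215.81) + 101 = 49/43.76 × 39.88 + 101 ≈ 145.66 → 146.
CO: 29.759 lies in 24.343–31.320, so I_lo=151, I_hi=200, C_lo=24.343, C_hi=31.320.
(200−151)/(31.320−24.343) × (29.759−24.343) + 151 = 49/6.977 × 5.416 + 151 ≈ 189.04 → 189.
O₃: 0.00758 ∈ [0.00000, 0.02562] ↔ index [0, 50].
0 + (0.00758−0.00000)·(50−0)/(0.02562−0.00000) = 0 + 0.00758·50/0.02562 ≈ 14.79, so AQI = 15.
SO₂ 640.55: bracket 523.11–735.22 → index 151–200; slope 49/212.11, offset 117.44.
AQI = 151 + 49/212.11·117.44 ≈ 178.13 ⇒ 178.
Sub-indices: PM10→268, NO₂→109, PM2.5→146, CO→189, O₃→15, SO₂→178. Ranked high→low: 268, 189, 178, 146, 109, 15. Second-highest sub-index = 189.

189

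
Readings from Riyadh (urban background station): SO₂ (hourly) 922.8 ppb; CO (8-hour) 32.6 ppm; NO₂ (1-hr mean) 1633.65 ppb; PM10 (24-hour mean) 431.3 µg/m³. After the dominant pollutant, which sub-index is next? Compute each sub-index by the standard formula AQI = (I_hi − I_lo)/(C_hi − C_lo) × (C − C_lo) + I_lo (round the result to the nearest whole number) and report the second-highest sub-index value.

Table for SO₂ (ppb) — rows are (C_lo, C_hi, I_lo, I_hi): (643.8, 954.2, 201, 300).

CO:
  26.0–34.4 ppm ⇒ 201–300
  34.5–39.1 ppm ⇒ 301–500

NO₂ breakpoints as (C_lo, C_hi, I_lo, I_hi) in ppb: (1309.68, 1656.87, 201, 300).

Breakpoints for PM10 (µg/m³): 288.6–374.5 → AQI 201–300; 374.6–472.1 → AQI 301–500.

293

SO₂: 922.8 ∈ [643.8, 954.2] ↔ index [201, 300].
201 + (922.8−643.8)·(300−201)/(954.2−643.8) = 201 + 279.0·99/310.4 ≈ 289.99, so AQI = 290.
CO: 32.6 lies in 26.0–34.4, so I_lo=201, I_hi=300, C_lo=26.0, C_hi=34.4.
(300−201)/(34.4−26.0) × (32.6−26.0) + 201 = 99/8.4 × 6.6 + 201 ≈ 278.79 → 279.
NO₂: row 1309.68–1656.87 (AQI 201–300). (300−201)·(1633.65−1309.68)/(1656.87−1309.68) + 201 = 99·323.97/347.19 + 201 ≈ 293.38 → 293.
PM10: 431.3 ∈ [374.6, 472.1] ↔ index [301, 500].
301 + (431.3−374.6)·(500−301)/(472.1−374.6) = 301 + 56.7·199/97.5 ≈ 416.73, so AQI = 417.
Sub-indices: SO₂→290, CO→279, NO₂→293, PM10→417. Ranked high→low: 417, 293, 290, 279. Second-highest sub-index = 293.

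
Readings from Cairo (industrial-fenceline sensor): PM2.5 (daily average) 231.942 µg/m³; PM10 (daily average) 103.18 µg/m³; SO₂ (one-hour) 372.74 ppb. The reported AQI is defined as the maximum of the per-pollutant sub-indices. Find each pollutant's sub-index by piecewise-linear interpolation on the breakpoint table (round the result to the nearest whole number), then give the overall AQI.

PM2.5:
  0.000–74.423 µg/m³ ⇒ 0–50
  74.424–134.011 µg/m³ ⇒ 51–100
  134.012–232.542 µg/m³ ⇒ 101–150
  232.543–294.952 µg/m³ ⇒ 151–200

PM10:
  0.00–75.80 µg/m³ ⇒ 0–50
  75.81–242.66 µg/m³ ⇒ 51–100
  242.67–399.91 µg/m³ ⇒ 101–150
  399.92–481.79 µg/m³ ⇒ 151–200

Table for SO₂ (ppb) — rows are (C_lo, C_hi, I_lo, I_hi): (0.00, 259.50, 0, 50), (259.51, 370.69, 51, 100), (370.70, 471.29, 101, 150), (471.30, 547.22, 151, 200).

150

PM2.5: row 134.012–232.542 (AQI 101–150). (150−101)·(231.942−134.012)/(232.542−134.012) + 101 = 49·97.930/98.530 + 101 ≈ 149.70 → 150.
PM10: 103.18 ∈ [75.81, 242.66] ↔ index [51, 100].
51 + (103.18−75.81)·(100−51)/(242.66−75.81) = 51 + 27.37·49/166.85 ≈ 59.04, so AQI = 59.
SO₂: row 370.70–471.29 (AQI 101–150). (150−101)·(372.74−370.70)/(471.29−370.70) + 101 = 49·2.04/100.59 + 101 ≈ 101.99 → 102.
Sub-indices: PM2.5→150, PM10→59, SO₂→102. Overall AQI = max = 150; dominant pollutant is PM2.5.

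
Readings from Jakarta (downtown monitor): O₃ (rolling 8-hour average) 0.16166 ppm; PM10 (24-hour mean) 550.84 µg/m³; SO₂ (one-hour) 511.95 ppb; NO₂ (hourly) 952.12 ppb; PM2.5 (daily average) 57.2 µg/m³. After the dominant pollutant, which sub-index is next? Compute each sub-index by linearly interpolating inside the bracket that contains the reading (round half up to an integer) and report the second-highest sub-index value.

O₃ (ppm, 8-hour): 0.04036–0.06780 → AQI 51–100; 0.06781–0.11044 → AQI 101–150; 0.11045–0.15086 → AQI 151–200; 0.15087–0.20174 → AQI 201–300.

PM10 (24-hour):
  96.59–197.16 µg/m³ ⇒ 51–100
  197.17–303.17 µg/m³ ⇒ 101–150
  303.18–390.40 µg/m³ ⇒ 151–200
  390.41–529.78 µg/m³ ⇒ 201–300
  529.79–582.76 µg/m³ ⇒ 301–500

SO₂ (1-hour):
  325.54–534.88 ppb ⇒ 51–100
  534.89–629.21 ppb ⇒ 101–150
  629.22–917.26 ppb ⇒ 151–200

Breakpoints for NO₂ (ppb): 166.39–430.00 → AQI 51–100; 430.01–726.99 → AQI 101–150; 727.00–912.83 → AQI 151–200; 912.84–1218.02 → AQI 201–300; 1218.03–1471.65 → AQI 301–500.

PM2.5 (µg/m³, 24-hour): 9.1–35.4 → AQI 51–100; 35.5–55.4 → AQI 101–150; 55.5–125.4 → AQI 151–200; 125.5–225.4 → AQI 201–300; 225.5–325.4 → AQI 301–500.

O₃: 0.16166 ∈ [0.15087, 0.20174] ↔ index [201, 300].
201 + (0.16166−0.15087)·(300−201)/(0.20174−0.15087) = 201 + 0.01079·99/0.05087 ≈ 222.00, so AQI = 222.
PM10: row 529.79–582.76 (AQI 301–500). (500−301)·(550.84−529.79)/(582.76−529.79) + 301 = 199·21.05/52.97 + 301 ≈ 380.08 → 380.
SO₂: 511.95 lies in 325.54–534.88, so I_lo=51, I_hi=100, C_lo=325.54, C_hi=534.88.
(100−51)/(534.88−325.54) × (511.95−325.54) + 51 = 49/209.34 × 186.41 + 51 ≈ 94.63 → 95.
NO₂: row 912.84–1218.02 (AQI 201–300). (300−201)·(952.12−912.84)/(1218.02−912.84) + 201 = 99·39.28/305.18 + 201 ≈ 213.74 → 214.
PM2.5 57.2: bracket 55.5–125.4 → index 151–200; slope 49/69.9, offset 1.7.
AQI = 151 + 49/69.9·1.7 ≈ 152.19 ⇒ 152.
Sub-indices: O₃→222, PM10→380, SO₂→95, NO₂→214, PM2.5→152. Ranked high→low: 380, 222, 214, 152, 95. Second-highest sub-index = 222.

222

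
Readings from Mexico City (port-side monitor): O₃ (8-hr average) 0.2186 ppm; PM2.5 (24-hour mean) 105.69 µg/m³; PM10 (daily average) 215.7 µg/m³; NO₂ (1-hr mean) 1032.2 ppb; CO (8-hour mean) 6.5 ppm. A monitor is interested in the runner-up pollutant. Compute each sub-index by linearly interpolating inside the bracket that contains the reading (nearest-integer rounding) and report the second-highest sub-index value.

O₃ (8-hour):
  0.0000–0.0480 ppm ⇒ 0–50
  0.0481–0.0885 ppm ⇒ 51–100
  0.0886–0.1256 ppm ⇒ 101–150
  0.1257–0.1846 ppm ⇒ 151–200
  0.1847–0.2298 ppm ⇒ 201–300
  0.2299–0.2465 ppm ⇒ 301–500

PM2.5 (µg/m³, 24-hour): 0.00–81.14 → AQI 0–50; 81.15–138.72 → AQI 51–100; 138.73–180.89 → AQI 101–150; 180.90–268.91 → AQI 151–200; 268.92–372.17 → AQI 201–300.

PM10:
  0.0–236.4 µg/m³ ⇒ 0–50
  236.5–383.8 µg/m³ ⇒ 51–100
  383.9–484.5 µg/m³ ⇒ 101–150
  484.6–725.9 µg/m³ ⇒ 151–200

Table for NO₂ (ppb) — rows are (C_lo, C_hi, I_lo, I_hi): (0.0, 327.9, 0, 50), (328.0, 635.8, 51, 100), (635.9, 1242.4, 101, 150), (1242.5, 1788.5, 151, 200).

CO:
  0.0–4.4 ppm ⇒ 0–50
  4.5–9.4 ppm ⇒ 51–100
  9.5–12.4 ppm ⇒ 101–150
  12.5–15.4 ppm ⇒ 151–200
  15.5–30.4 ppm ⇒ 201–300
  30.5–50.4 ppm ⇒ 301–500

133

O₃: 0.2186 lies in 0.1847–0.2298, so I_lo=201, I_hi=300, C_lo=0.1847, C_hi=0.2298.
(300−201)/(0.2298−0.1847) × (0.2186−0.1847) + 201 = 99/0.0451 × 0.0339 + 201 ≈ 275.41 → 275.
PM2.5: row 81.15–138.72 (AQI 51–100). (100−51)·(105.69−81.15)/(138.72−81.15) + 51 = 49·24.54/57.57 + 51 ≈ 71.89 → 72.
PM10 215.7: bracket 0.0–236.4 → index 0–50; slope 50/236.4, offset 215.7.
AQI = 0 + 50/236.4·215.7 ≈ 45.62 ⇒ 46.
NO₂ 1032.2: bracket 635.9–1242.4 → index 101–150; slope 49/606.5, offset 396.3.
AQI = 101 + 49/606.5·396.3 ≈ 133.02 ⇒ 133.
CO 6.5: bracket 4.5–9.4 → index 51–100; slope 49/4.9, offset 2.0.
AQI = 51 + 49/4.9·2.0 ≈ 71.00 ⇒ 71.
Sub-indices: O₃→275, PM2.5→72, PM10→46, NO₂→133, CO→71. Ranked high→low: 275, 133, 72, 71, 46. Second-highest sub-index = 133.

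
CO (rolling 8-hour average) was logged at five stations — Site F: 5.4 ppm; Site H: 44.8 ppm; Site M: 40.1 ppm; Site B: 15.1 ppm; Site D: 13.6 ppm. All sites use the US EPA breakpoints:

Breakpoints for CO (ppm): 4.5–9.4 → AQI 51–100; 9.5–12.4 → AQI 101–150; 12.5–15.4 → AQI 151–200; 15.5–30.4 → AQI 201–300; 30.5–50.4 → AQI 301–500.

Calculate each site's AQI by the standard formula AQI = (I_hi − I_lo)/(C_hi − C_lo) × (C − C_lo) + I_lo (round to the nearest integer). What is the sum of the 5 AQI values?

1266

Site F: 5.4 lies in 4.5–9.4, so I_lo=51, I_hi=100, C_lo=4.5, C_hi=9.4.
(100−51)/(9.4−4.5) × (5.4−4.5) + 51 = 49/4.9 × 0.9 + 51 ≈ 60.00 → 60.
Site H 44.8: bracket 30.5–50.4 → index 301–500; slope 199/19.9, offset 14.3.
AQI = 301 + 199/19.9·14.3 ≈ 444.00 ⇒ 444.
Site M 40.1: bracket 30.5–50.4 → index 301–500; slope 199/19.9, offset 9.6.
AQI = 301 + 199/19.9·9.6 ≈ 397.00 ⇒ 397.
Site B: row 12.5–15.4 (AQI 151–200). (200−151)·(15.1−12.5)/(15.4−12.5) + 151 = 49·2.6/2.9 + 151 ≈ 194.93 → 195.
Site D 13.6: bracket 12.5–15.4 → index 151–200; slope 49/2.9, offset 1.1.
AQI = 151 + 49/2.9·1.1 ≈ 169.59 ⇒ 170.
AQIs: Site F=60, Site H=444, Site M=397, Site B=195, Site D=170. Sum = 60 + 444 + 397 + 195 + 170 = 1266.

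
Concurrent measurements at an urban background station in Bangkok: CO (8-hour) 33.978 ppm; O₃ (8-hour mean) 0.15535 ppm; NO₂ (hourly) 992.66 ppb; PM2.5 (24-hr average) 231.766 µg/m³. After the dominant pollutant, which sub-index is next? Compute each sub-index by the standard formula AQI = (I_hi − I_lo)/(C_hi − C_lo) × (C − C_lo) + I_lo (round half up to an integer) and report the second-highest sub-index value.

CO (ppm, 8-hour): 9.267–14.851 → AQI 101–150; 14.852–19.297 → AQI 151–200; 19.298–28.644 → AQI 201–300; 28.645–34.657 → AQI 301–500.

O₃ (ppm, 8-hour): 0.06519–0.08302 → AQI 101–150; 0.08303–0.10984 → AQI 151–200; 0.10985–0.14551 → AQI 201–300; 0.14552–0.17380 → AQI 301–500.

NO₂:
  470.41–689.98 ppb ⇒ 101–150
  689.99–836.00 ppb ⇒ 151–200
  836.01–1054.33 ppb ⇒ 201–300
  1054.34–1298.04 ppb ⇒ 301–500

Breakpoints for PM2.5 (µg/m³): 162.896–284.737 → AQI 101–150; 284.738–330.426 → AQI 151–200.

CO: row 28.645–34.657 (AQI 301–500). (500−301)·(33.978−28.645)/(34.657−28.645) + 301 = 199·5.333/6.012 + 301 ≈ 477.52 → 478.
O₃: row 0.14552–0.17380 (AQI 301–500). (500−301)·(0.15535−0.14552)/(0.17380−0.14552) + 301 = 199·0.00983/0.02828 + 301 ≈ 370.17 → 370.
NO₂: 992.66 lies in 836.01–1054.33, so I_lo=201, I_hi=300, C_lo=836.01, C_hi=1054.33.
(300−201)/(1054.33−836.01) × (992.66−836.01) + 201 = 99/218.32 × 156.65 + 201 ≈ 272.03 → 272.
PM2.5: row 162.896–284.737 (AQI 101–150). (150−101)·(231.766−162.896)/(284.737−162.896) + 101 = 49·68.870/121.841 + 101 ≈ 128.70 → 129.
Sub-indices: CO→478, O₃→370, NO₂→272, PM2.5→129. Ranked high→low: 478, 370, 272, 129. Second-highest sub-index = 370.

370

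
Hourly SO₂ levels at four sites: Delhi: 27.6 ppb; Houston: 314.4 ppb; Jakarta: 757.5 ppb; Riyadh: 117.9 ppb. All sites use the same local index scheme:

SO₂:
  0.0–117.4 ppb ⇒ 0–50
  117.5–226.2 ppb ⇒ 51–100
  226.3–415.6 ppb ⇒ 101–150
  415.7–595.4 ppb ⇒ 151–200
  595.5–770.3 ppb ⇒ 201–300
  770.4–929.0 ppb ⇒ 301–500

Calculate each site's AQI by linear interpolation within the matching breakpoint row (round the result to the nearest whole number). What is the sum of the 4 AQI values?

Delhi 27.6: bracket 0.0–117.4 → index 0–50; slope 50/117.4, offset 27.6.
AQI = 0 + 50/117.4·27.6 ≈ 11.75 ⇒ 12.
Houston: row 226.3–415.6 (AQI 101–150). (150−101)·(314.4−226.3)/(415.6−226.3) + 101 = 49·88.1/189.3 + 101 ≈ 123.80 → 124.
Jakarta: row 595.5–770.3 (AQI 201–300). (300−201)·(757.5−595.5)/(770.3−595.5) + 201 = 99·162.0/174.8 + 201 ≈ 292.75 → 293.
Riyadh: 117.9 lies in 117.5–226.2, so I_lo=51, I_hi=100, C_lo=117.5, C_hi=226.2.
(100−51)/(226.2−117.5) × (117.9−117.5) + 51 = 49/108.7 × 0.4 + 51 ≈ 51.18 → 51.
AQIs: Delhi=12, Houston=124, Jakarta=293, Riyadh=51. Sum = 12 + 124 + 293 + 51 = 480.

480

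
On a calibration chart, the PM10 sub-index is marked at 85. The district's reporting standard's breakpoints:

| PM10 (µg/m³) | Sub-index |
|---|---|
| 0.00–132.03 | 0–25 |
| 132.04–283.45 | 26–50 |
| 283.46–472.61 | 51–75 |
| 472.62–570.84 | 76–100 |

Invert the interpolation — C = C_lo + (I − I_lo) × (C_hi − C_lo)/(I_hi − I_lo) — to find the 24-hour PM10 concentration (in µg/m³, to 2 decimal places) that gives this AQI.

AQI 85 lies in the 76–100 band, which corresponds to 472.62–570.84 µg/m³.
C = 472.62 + (85−76)×(570.84−472.62)/(100−76) = 472.62 + 9×98.22/24 ≈ 509.4525 µg/m³ → 509.45 µg/m³ to 2 dp.

509.45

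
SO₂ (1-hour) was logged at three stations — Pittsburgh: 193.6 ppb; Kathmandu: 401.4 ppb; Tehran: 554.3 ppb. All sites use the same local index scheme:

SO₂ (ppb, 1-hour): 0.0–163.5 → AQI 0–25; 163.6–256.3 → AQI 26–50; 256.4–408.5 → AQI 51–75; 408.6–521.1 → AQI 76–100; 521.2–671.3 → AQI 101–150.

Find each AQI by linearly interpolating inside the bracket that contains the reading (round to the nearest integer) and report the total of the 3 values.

220

Pittsburgh 193.6: bracket 163.6–256.3 → index 26–50; slope 24/92.7, offset 30.0.
AQI = 26 + 24/92.7·30.0 ≈ 33.77 ⇒ 34.
Kathmandu: 401.4 lies in 256.4–408.5, so I_lo=51, I_hi=75, C_lo=256.4, C_hi=408.5.
(75−51)/(408.5−256.4) × (401.4−256.4) + 51 = 24/152.1 × 145.0 + 51 ≈ 73.88 → 74.
Tehran: 554.3 ∈ [521.2, 671.3] ↔ index [101, 150].
101 + (554.3−521.2)·(150−101)/(671.3−521.2) = 101 + 33.1·49/150.1 ≈ 111.81, so AQI = 112.
AQIs: Pittsburgh=34, Kathmandu=74, Tehran=112. Sum = 34 + 74 + 112 = 220.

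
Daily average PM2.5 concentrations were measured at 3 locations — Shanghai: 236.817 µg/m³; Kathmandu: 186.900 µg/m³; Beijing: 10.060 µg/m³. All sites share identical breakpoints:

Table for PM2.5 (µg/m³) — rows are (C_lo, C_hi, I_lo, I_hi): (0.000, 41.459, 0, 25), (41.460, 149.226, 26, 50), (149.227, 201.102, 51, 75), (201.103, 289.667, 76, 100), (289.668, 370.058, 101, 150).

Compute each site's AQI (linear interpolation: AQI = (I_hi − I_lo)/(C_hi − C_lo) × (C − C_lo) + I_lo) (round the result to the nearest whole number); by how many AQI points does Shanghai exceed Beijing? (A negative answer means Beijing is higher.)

80

Shanghai: 236.817 ∈ [201.103, 289.667] ↔ index [76, 100].
76 + (236.817−201.103)·(100−76)/(289.667−201.103) = 76 + 35.714·24/88.564 ≈ 85.68, so AQI = 86.
Kathmandu: 186.900 ∈ [149.227, 201.102] ↔ index [51, 75].
51 + (186.900−149.227)·(75−51)/(201.102−149.227) = 51 + 37.673·24/51.875 ≈ 68.43, so AQI = 68.
Beijing: 10.060 lies in 0.000–41.459, so I_lo=0, I_hi=25, C_lo=0.000, C_hi=41.459.
(25−0)/(41.459−0.000) × (10.060−0.000) + 0 = 25/41.459 × 10.060 + 0 ≈ 6.07 → 6.
AQIs: Shanghai=86, Kathmandu=68, Beijing=6. Shanghai (86) − Beijing (6) = 80.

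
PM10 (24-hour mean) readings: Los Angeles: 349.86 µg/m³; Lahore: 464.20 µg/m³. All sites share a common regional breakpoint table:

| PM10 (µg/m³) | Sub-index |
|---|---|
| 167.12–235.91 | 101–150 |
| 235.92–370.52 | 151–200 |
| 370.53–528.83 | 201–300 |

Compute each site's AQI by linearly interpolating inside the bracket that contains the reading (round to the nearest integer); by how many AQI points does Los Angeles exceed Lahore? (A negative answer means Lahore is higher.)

-68

Los Angeles: 349.86 ∈ [235.92, 370.52] ↔ index [151, 200].
151 + (349.86−235.92)·(200−151)/(370.52−235.92) = 151 + 113.94·49/134.60 ≈ 192.48, so AQI = 192.
Lahore: 464.20 lies in 370.53–528.83, so I_lo=201, I_hi=300, C_lo=370.53, C_hi=528.83.
(300−201)/(528.83−370.53) × (464.20−370.53) + 201 = 99/158.30 × 93.67 + 201 ≈ 259.58 → 260.
AQIs: Los Angeles=192, Lahore=260. Los Angeles (192) − Lahore (260) = -68.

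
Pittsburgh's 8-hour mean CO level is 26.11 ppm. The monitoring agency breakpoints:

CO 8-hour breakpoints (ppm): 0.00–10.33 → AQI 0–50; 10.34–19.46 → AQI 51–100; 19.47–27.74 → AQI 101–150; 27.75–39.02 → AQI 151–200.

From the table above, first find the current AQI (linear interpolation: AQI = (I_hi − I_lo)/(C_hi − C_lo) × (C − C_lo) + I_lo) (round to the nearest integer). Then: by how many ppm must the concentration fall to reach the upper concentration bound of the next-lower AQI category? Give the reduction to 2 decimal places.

6.65

CO: row 19.47–27.74 (AQI 101–150). (150−101)·(26.11−19.47)/(27.74−19.47) + 101 = 49·6.64/8.27 + 101 ≈ 140.34 → 140.
Current AQI 140 is in the Unhealthy for Sensitive Groups range (101–150). The next-lower category tops out at AQI 100, whose upper concentration bound is 19.46 ppm.
Reduction needed = 26.11 − 19.46 = 6.65 ppm.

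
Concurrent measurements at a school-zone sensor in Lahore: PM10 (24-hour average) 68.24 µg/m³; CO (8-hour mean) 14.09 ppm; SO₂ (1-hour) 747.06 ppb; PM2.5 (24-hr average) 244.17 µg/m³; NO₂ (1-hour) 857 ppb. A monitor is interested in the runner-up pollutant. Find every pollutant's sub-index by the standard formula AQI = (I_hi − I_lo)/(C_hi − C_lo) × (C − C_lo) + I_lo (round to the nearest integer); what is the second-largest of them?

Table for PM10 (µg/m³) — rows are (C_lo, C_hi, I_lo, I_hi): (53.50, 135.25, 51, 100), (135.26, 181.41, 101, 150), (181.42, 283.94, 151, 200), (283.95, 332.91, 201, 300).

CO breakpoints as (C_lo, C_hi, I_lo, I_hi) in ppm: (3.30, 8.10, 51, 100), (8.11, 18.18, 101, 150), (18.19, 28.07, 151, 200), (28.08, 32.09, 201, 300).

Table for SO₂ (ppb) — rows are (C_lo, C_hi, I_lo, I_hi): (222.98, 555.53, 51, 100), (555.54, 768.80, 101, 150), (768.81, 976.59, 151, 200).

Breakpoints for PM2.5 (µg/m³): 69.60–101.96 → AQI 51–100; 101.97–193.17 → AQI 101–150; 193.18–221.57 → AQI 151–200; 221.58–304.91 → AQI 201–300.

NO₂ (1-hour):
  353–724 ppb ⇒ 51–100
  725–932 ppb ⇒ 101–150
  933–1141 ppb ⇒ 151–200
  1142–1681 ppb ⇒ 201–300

PM10 68.24: bracket 53.50–135.25 → index 51–100; slope 49/81.75, offset 14.74.
AQI = 51 + 49/81.75·14.74 ≈ 59.83 ⇒ 60.
CO 14.09: bracket 8.11–18.18 → index 101–150; slope 49/10.07, offset 5.98.
AQI = 101 + 49/10.07·5.98 ≈ 130.10 ⇒ 130.
SO₂: 747.06 ∈ [555.54, 768.80] ↔ index [101, 150].
101 + (747.06−555.54)·(150−101)/(768.80−555.54) = 101 + 191.52·49/213.26 ≈ 145.00, so AQI = 145.
PM2.5: 244.17 lies in 221.58–304.91, so I_lo=201, I_hi=300, C_lo=221.58, C_hi=304.91.
(300−201)/(304.91−221.58) × (244.17−221.58) + 201 = 99/83.33 × 22.59 + 201 ≈ 227.84 → 228.
NO₂: 857 lies in 725–932, so I_lo=101, I_hi=150, C_lo=725, C_hi=932.
(150−101)/(932−725) × (857−725) + 101 = 49/207 × 132 + 101 ≈ 132.25 → 132.
Sub-indices: PM10→60, CO→130, SO₂→145, PM2.5→228, NO₂→132. Ranked high→low: 228, 145, 132, 130, 60. Second-highest sub-index = 145.

145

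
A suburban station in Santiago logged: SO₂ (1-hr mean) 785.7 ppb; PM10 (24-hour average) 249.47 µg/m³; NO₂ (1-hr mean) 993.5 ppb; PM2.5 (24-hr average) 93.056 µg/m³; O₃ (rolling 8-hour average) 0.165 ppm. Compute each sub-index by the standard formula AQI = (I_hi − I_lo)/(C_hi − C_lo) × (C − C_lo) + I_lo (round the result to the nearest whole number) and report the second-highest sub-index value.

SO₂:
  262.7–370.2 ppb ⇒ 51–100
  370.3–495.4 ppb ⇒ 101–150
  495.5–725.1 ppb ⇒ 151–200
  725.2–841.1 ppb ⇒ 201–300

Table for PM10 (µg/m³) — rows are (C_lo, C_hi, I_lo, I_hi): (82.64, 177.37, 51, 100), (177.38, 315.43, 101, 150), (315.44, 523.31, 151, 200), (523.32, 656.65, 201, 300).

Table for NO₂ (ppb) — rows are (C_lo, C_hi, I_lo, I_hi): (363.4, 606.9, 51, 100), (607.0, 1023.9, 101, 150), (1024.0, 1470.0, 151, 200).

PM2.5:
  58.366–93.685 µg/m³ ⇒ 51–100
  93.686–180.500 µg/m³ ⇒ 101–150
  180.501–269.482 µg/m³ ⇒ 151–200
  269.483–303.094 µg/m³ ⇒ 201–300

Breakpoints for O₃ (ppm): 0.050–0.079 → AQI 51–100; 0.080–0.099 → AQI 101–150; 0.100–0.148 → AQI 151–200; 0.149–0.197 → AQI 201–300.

234

SO₂: 785.7 ∈ [725.2, 841.1] ↔ index [201, 300].
201 + (785.7−725.2)·(300−201)/(841.1−725.2) = 201 + 60.5·99/115.9 ≈ 252.68, so AQI = 253.
PM10 249.47: bracket 177.38–315.43 → index 101–150; slope 49/138.05, offset 72.09.
AQI = 101 + 49/138.05·72.09 ≈ 126.59 ⇒ 127.
NO₂: row 607.0–1023.9 (AQI 101–150). (150−101)·(993.5−607.0)/(1023.9−607.0) + 101 = 49·386.5/416.9 + 101 ≈ 146.43 → 146.
PM2.5: 93.056 lies in 58.366–93.685, so I_lo=51, I_hi=100, C_lo=58.366, C_hi=93.685.
(100−51)/(93.685−58.366) × (93.056−58.366) + 51 = 49/35.319 × 34.690 + 51 ≈ 99.13 → 99.
O₃: 0.165 lies in 0.149–0.197, so I_lo=201, I_hi=300, C_lo=0.149, C_hi=0.197.
(300−201)/(0.197−0.149) × (0.165−0.149) + 201 = 99/0.048 × 0.016 + 201 ≈ 234.00 → 234.
Sub-indices: SO₂→253, PM10→127, NO₂→146, PM2.5→99, O₃→234. Ranked high→low: 253, 234, 146, 127, 99. Second-highest sub-index = 234.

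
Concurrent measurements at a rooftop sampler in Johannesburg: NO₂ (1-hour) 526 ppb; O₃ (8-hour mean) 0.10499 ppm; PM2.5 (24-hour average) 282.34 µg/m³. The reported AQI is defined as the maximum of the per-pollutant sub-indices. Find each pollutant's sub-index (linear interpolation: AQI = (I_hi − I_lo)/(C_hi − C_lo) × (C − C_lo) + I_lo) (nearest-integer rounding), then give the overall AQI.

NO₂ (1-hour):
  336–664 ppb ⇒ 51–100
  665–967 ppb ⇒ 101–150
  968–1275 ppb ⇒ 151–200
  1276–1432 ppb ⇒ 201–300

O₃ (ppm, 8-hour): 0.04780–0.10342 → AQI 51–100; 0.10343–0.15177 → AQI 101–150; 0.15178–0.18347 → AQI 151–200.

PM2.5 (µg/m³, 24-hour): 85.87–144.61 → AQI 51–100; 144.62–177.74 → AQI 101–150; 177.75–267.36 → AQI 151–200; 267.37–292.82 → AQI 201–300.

NO₂: 526 lies in 336–664, so I_lo=51, I_hi=100, C_lo=336, C_hi=664.
(100−51)/(664−336) × (526−336) + 51 = 49/328 × 190 + 51 ≈ 79.38 → 79.
O₃: 0.10499 ∈ [0.10343, 0.15177] ↔ index [101, 150].
101 + (0.10499−0.10343)·(150−101)/(0.15177−0.10343) = 101 + 0.00156·49/0.04834 ≈ 102.58, so AQI = 103.
PM2.5 282.34: bracket 267.37–292.82 → index 201–300; slope 99/25.45, offset 14.97.
AQI = 201 + 99/25.45·14.97 ≈ 259.23 ⇒ 259.
Sub-indices: NO₂→79, O₃→103, PM2.5→259. Overall AQI = max = 259; dominant pollutant is PM2.5.

259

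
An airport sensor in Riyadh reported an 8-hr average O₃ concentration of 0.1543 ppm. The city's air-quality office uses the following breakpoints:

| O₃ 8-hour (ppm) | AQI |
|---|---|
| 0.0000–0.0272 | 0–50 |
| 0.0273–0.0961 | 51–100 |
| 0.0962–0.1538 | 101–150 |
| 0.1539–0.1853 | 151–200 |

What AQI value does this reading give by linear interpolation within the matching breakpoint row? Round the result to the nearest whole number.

O₃: 0.1543 lies in 0.1539–0.1853, so I_lo=151, I_hi=200, C_lo=0.1539, C_hi=0.1853.
(200−151)/(0.1853−0.1539) × (0.1543−0.1539) + 151 = 49/0.0314 × 0.0004 + 151 ≈ 151.62 → 152.

152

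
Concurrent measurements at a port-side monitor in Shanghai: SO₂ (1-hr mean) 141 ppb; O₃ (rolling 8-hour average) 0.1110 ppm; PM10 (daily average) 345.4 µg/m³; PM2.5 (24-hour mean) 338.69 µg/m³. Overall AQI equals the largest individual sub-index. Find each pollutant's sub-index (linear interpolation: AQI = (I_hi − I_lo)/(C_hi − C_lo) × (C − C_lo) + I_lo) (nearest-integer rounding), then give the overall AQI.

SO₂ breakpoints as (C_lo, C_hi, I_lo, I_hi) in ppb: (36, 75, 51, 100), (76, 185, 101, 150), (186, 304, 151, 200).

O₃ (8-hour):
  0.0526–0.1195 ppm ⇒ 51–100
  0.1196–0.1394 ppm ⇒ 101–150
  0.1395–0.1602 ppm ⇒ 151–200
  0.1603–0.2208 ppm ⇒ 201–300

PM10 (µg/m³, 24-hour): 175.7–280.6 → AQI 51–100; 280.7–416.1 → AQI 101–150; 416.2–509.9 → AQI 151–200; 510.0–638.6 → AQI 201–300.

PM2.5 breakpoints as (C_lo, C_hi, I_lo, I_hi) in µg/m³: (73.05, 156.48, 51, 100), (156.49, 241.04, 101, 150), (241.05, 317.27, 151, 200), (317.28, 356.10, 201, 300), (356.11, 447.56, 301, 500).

SO₂: 141 lies in 76–185, so I_lo=101, I_hi=150, C_lo=76, C_hi=185.
(150−101)/(185−76) × (141−76) + 101 = 49/109 × 65 + 101 ≈ 130.22 → 130.
O₃: row 0.0526–0.1195 (AQI 51–100). (100−51)·(0.1110−0.0526)/(0.1195−0.0526) + 51 = 49·0.0584/0.0669 + 51 ≈ 93.77 → 94.
PM10: 345.4 lies in 280.7–416.1, so I_lo=101, I_hi=150, C_lo=280.7, C_hi=416.1.
(150−101)/(416.1−280.7) × (345.4−280.7) + 101 = 49/135.4 × 64.7 + 101 ≈ 124.41 → 124.
PM2.5: 338.69 lies in 317.28–356.10, so I_lo=201, I_hi=300, C_lo=317.28, C_hi=356.10.
(300−201)/(356.10−317.28) × (338.69−317.28) + 201 = 99/38.82 × 21.41 + 201 ≈ 255.60 → 256.
Sub-indices: SO₂→130, O₃→94, PM10→124, PM2.5→256. Overall AQI = max = 256; dominant pollutant is PM2.5.

256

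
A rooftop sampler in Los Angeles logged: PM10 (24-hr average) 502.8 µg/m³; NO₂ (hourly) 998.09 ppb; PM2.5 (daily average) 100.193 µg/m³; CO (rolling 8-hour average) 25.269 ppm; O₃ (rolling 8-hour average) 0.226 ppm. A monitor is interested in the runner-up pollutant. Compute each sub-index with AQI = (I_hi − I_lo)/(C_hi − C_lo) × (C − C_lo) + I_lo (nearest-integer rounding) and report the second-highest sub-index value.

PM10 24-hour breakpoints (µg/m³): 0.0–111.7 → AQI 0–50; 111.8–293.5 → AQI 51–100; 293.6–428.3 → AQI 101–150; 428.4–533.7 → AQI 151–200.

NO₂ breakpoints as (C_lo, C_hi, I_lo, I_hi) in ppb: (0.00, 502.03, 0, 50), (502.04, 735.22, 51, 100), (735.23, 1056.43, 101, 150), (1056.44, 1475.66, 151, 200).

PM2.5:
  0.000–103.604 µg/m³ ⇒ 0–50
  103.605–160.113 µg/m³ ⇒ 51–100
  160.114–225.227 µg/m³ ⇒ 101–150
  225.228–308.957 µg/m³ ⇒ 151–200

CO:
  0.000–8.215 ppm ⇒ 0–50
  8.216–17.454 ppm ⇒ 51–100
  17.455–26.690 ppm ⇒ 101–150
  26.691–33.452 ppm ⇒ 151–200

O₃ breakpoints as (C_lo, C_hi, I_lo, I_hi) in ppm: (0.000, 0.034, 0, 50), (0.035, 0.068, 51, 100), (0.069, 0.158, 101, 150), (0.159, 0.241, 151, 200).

PM10 502.8: bracket 428.4–533.7 → index 151–200; slope 49/105.3, offset 74.4.
AQI = 151 + 49/105.3·74.4 ≈ 185.62 ⇒ 186.
NO₂: 998.09 lies in 735.23–1056.43, so I_lo=101, I_hi=150, C_lo=735.23, C_hi=1056.43.
(150−101)/(1056.43−735.23) × (998.09−735.23) + 101 = 49/321.20 × 262.86 + 101 ≈ 141.10 → 141.
PM2.5 100.193: bracket 0.000–103.604 → index 0–50; slope 50/103.604, offset 100.193.
AQI = 0 + 50/103.604·100.193 ≈ 48.35 ⇒ 48.
CO 25.269: bracket 17.455–26.690 → index 101–150; slope 49/9.235, offset 7.814.
AQI = 101 + 49/9.235·7.814 ≈ 142.46 ⇒ 142.
O₃: 0.226 ∈ [0.159, 0.241] ↔ index [151, 200].
151 + (0.226−0.159)·(200−151)/(0.241−0.159) = 151 + 0.067·49/0.082 ≈ 191.04, so AQI = 191.
Sub-indices: PM10→186, NO₂→141, PM2.5→48, CO→142, O₃→191. Ranked high→low: 191, 186, 142, 141, 48. Second-highest sub-index = 186.

186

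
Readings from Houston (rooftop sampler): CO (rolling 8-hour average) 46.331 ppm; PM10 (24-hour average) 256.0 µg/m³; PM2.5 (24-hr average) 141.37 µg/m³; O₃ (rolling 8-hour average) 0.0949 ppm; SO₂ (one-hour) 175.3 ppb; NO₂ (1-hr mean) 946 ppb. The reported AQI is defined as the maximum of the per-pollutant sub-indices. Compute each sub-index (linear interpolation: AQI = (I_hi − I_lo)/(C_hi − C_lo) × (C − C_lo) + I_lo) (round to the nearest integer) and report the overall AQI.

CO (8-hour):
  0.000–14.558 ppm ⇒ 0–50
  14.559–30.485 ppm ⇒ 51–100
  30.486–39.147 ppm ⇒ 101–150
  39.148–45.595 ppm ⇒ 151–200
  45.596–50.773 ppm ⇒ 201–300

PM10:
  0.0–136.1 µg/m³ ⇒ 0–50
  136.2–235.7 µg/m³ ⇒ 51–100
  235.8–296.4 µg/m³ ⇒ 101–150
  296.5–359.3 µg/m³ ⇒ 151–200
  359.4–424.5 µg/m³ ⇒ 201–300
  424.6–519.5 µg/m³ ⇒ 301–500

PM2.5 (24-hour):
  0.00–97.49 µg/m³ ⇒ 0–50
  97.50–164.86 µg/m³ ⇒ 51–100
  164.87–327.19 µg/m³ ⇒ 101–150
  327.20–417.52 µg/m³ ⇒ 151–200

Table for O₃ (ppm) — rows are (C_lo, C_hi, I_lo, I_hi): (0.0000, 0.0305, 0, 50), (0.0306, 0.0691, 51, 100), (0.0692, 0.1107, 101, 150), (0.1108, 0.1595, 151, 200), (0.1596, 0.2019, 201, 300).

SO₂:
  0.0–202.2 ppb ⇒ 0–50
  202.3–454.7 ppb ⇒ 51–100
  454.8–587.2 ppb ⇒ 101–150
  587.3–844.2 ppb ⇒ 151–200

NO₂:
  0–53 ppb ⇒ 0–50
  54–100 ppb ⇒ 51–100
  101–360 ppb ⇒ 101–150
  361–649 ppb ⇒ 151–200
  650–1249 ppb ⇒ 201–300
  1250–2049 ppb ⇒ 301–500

CO: 46.331 ∈ [45.596, 50.773] ↔ index [201, 300].
201 + (46.331−45.596)·(300−201)/(50.773−45.596) = 201 + 0.735·99/5.177 ≈ 215.06, so AQI = 215.
PM10: 256.0 ∈ [235.8, 296.4] ↔ index [101, 150].
101 + (256.0−235.8)·(150−101)/(296.4−235.8) = 101 + 20.2·49/60.6 ≈ 117.33, so AQI = 117.
PM2.5: 141.37 ∈ [97.50, 164.86] ↔ index [51, 100].
51 + (141.37−97.50)·(100−51)/(164.86−97.50) = 51 + 43.87·49/67.36 ≈ 82.91, so AQI = 83.
O₃: 0.0949 ∈ [0.0692, 0.1107] ↔ index [101, 150].
101 + (0.0949−0.0692)·(150−101)/(0.1107−0.0692) = 101 + 0.0257·49/0.0415 ≈ 131.34, so AQI = 131.
SO₂: row 0.0–202.2 (AQI 0–50). (50−0)·(175.3−0.0)/(202.2−0.0) + 0 = 50·175.3/202.2 + 0 ≈ 43.35 → 43.
NO₂: 946 lies in 650–1249, so I_lo=201, I_hi=300, C_lo=650, C_hi=1249.
(300−201)/(1249−650) × (946−650) + 201 = 99/599 × 296 + 201 ≈ 249.92 → 250.
Sub-indices: CO→215, PM10→117, PM2.5→83, O₃→131, SO₂→43, NO₂→250. Overall AQI = max = 250; dominant pollutant is NO₂.

250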